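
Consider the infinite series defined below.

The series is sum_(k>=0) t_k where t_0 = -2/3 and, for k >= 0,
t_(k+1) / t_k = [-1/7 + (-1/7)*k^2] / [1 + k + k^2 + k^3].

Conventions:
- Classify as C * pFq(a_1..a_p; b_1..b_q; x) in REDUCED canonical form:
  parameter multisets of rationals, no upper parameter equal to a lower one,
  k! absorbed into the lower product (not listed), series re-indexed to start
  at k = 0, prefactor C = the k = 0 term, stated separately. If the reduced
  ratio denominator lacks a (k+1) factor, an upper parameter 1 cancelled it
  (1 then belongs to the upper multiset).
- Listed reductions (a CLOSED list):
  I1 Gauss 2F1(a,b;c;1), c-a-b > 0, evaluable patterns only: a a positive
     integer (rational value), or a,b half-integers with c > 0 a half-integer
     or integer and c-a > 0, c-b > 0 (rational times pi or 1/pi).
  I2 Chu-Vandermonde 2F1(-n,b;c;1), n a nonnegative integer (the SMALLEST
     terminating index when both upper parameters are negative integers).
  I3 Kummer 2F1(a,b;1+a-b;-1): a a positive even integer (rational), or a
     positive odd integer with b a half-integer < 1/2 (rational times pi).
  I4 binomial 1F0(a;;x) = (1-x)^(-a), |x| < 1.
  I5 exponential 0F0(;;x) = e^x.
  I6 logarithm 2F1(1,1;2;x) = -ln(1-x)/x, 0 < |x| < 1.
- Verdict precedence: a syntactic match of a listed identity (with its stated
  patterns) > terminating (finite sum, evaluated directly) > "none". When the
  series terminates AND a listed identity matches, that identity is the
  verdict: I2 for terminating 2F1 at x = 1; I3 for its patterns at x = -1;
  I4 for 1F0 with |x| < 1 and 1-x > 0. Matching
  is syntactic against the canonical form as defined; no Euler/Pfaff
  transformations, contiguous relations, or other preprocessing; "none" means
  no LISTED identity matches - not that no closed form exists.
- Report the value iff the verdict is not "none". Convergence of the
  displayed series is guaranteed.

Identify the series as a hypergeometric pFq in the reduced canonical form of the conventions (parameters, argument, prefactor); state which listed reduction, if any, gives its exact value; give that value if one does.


x = -1/7 here; the reduced form reads 0F0, upper {-}, lower {-}, C = -2/3. Verdict at x = -1/7: the exponential series (I5) matches (the 0F0 exponential series at x = -1/7). Value: (-2/3) * e^(-1/7).

Key step: t_0 being -2/3, the expanded ratio factors over Q; C = -2/3, x = -1/7, roots give parameters.
Term ratio: r(k) = (-1/7) * 1 / [(k+1)] - rational in k, leading ratio (-1/7); with t_0 = -2/3, classification follows.


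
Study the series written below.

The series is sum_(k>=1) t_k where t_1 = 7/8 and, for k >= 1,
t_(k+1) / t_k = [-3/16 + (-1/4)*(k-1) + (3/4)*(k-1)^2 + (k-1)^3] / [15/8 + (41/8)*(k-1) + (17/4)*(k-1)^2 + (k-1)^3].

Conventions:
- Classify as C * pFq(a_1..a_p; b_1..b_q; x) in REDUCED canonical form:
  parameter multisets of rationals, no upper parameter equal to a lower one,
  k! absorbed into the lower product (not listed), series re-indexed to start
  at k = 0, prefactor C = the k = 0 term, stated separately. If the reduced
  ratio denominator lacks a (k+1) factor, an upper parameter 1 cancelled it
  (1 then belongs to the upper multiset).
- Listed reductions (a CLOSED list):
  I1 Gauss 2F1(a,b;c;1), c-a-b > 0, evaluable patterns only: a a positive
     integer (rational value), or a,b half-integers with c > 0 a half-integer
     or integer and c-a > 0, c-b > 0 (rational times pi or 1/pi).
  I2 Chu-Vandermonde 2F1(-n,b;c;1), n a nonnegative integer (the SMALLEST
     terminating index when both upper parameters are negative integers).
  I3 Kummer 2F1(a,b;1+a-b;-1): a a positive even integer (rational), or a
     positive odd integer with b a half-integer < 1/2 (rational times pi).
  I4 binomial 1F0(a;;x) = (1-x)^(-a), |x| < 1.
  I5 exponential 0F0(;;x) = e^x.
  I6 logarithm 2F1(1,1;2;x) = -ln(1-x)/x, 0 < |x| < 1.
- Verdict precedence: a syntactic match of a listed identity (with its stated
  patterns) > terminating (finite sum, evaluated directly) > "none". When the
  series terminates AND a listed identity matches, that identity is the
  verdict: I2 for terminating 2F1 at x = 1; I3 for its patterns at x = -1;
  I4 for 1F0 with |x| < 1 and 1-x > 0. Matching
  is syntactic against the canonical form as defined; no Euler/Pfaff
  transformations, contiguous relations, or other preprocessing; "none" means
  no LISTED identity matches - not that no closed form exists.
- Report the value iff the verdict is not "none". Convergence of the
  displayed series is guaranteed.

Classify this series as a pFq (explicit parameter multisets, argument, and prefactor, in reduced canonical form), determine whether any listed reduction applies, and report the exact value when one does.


At argument 1: a 2F1 with upper {-1/2, 1/2}, lower {5/2}, scaled by C = 7/8. Verdict at x = 1: Gauss's theorem I1 (half-integer case) matches (x = 1; upper {-1/2, 1/2} half-integers, c = 5/2 in the evaluable pattern). Hence: (63/256) * pi.

First insight: t_0 being 7/8, factor the ratio over Q (C = 7/8): negated roots = parameters.
Ratio: r(k) = 1 * (k-1/2) (k+1/2) / [(k+5/2) (k+1)] - rational in k. x = 1; t_0 = 7/8; negate the roots.


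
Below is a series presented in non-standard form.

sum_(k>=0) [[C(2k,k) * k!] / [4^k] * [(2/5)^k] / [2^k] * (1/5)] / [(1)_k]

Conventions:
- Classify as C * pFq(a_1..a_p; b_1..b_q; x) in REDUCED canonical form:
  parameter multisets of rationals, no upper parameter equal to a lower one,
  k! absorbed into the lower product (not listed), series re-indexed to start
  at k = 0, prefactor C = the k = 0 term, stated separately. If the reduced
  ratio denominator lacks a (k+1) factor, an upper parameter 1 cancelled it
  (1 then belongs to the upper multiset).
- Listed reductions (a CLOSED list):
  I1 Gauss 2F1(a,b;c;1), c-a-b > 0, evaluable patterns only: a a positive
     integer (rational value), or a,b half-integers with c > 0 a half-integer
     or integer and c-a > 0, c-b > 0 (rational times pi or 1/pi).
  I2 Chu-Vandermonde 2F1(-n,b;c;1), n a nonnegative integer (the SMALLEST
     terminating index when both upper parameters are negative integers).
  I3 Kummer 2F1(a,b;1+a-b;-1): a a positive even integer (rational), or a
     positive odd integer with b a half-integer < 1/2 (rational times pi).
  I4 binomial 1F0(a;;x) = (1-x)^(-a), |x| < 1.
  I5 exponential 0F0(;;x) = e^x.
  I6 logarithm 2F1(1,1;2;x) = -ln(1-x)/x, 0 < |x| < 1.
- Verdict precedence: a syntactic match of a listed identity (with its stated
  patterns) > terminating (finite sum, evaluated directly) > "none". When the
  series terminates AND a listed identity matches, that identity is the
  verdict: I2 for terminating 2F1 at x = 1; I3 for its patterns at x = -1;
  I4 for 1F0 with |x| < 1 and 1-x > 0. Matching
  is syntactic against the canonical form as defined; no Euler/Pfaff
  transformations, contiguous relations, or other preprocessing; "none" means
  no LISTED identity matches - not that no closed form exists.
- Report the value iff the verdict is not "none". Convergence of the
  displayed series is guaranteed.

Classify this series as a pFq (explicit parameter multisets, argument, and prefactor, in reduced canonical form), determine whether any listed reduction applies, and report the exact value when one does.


Classification (C = 1/5): 1F0 with upper {1/2}, lower {-}, argument x = 1/5. Verdict: the I4 binomial reduction applies (the 1F0 binomial series: exponent -1/2, x = 1/5). Sum: (1/5) * (4/5)^(-1/2).

Structural cue: t_0 being 1/5, C(2k,k) (prefactor 1/5) equals 4^k (1/2)_k / k!.
Adjacent-term ratio: r(k) = (1/5) * (k+1/2) / [(k+1)] - rational in k, leading ratio (1/5); with t_0 = 1/5, classification follows.


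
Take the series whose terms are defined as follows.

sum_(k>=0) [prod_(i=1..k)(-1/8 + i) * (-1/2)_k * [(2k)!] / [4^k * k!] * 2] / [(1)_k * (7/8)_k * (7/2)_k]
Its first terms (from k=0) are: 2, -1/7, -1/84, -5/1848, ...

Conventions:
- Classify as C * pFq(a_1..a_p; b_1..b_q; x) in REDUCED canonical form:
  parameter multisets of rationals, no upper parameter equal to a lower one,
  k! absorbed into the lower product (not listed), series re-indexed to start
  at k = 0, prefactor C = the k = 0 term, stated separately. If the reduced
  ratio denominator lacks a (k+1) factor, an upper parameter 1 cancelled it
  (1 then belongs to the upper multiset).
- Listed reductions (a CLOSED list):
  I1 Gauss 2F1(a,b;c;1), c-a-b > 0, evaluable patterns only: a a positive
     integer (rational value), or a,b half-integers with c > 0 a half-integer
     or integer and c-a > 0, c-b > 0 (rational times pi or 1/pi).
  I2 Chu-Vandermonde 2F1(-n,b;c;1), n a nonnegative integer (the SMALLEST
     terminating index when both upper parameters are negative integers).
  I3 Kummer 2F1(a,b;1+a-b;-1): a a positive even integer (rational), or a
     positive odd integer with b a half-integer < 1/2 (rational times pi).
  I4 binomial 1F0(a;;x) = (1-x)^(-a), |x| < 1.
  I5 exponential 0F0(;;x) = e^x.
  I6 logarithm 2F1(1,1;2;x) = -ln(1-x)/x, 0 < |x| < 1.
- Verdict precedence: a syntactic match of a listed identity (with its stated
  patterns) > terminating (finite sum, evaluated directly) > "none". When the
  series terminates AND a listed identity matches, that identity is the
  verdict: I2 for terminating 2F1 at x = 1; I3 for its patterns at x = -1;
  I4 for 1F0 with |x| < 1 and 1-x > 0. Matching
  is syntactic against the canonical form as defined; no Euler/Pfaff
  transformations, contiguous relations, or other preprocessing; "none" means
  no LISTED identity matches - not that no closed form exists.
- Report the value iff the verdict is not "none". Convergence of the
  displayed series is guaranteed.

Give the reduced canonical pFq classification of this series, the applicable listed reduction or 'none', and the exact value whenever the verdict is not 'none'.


Prefactor 2, argument 1: 2F1 with upper {-1/2, 1/2} over lower {7/2}. Verdict: this is Gauss (I1, half-integer pattern) (x = 1; upper {-1/2, 1/2} half-integers, c = 7/2 in the evaluable pattern). Hence: (75/128) * pi.

First insight: t_0 = 2 here, and the parameter 7/8 appears in both the upper and lower lists and cancels.
Ratio: r(k) = 1 * (k-1/2) (k+1/2) / [(k+7/2) (k+1)] - poly over poly, x = 1 from leading terms; C = 2 at k = 0.


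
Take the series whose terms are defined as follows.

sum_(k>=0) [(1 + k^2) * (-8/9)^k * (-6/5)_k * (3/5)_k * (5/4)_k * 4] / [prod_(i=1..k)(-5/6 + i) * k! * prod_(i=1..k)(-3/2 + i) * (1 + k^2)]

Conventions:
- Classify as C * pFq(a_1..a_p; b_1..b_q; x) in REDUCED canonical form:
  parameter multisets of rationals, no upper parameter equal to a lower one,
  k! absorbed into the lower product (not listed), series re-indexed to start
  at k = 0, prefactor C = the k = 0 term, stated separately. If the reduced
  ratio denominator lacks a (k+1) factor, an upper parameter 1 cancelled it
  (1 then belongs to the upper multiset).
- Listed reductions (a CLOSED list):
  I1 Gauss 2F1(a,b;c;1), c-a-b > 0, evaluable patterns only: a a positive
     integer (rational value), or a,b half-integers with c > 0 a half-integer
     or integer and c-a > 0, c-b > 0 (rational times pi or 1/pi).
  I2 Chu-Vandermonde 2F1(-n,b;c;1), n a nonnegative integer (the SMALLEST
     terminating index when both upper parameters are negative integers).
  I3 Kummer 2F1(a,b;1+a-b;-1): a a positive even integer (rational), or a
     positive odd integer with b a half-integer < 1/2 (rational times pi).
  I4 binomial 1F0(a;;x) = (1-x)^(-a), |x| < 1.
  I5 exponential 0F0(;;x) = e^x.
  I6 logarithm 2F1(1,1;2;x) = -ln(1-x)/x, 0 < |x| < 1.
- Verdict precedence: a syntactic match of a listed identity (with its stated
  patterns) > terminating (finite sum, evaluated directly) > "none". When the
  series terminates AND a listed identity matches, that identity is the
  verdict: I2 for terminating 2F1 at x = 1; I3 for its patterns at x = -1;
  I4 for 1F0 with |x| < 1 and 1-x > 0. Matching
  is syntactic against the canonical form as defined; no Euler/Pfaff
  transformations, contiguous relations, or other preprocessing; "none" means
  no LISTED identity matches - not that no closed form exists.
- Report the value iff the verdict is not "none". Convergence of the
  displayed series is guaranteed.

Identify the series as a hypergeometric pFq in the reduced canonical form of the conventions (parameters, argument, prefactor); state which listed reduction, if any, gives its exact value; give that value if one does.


x = -8/9 here; the reduced form reads 3F2, upper {-6/5, 3/5, 5/4}, lower {-1/2, 1/6}, C = 4. Verdict: none. No listed pattern accepts 3F2(-6/5, 3/5, 5/4; -1/2, 1/6; -8/9).

The tell: t_0 = 4 here, and the lower running product (C = 4, x = -8/9) is a rising factorial.
Term ratio: r(k) = (-8/9) * (k-6/5) (k+3/5) (k+5/4) / [(k-1/2) (k+1/6) (k+1)] - rational in k, leading ratio (-8/9); with t_0 = 4, classification follows.


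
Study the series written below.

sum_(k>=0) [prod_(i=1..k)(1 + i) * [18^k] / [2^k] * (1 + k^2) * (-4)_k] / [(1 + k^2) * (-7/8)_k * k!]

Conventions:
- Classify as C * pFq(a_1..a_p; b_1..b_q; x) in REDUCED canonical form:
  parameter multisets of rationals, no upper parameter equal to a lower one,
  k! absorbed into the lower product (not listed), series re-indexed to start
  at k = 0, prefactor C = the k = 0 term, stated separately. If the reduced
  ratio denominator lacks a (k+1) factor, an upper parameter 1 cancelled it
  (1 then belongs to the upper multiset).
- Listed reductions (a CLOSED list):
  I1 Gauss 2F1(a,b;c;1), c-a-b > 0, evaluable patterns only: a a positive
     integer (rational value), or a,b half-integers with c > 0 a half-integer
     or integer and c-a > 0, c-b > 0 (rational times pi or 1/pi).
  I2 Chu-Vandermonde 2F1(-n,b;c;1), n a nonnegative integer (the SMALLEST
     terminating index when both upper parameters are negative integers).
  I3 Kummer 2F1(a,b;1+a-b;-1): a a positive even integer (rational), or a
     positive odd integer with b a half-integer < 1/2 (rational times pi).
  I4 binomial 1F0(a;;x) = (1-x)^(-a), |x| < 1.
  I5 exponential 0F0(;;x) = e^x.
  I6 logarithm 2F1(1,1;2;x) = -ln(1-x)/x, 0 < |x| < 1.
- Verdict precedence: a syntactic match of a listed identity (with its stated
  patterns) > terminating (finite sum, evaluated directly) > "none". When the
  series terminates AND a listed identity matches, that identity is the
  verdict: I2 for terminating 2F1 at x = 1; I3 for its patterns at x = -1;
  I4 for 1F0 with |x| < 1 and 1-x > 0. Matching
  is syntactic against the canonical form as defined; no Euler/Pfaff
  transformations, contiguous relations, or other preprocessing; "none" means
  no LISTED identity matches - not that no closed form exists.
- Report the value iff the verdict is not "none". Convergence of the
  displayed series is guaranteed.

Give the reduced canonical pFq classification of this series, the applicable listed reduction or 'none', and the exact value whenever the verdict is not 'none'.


x = 9 here; the reduced form reads 2F1, upper {-4, 2}, lower {-7/8}, C = 1. Verdict: terminating - upper -4 stops the sum at k = 4; the 5 terms are added exactly. Its exact value is -293798473/119.

Structural cue: from the first term 1: striking the common factor k^2 + 1 reduces the term (prefactor 1).
Consecutive-term ratio: r(k) = 9 * (k-4) (k+2) / [(k-7/8) (k+1)] - poly over poly, x = 9 from leading terms; C = 1 at k = 0.


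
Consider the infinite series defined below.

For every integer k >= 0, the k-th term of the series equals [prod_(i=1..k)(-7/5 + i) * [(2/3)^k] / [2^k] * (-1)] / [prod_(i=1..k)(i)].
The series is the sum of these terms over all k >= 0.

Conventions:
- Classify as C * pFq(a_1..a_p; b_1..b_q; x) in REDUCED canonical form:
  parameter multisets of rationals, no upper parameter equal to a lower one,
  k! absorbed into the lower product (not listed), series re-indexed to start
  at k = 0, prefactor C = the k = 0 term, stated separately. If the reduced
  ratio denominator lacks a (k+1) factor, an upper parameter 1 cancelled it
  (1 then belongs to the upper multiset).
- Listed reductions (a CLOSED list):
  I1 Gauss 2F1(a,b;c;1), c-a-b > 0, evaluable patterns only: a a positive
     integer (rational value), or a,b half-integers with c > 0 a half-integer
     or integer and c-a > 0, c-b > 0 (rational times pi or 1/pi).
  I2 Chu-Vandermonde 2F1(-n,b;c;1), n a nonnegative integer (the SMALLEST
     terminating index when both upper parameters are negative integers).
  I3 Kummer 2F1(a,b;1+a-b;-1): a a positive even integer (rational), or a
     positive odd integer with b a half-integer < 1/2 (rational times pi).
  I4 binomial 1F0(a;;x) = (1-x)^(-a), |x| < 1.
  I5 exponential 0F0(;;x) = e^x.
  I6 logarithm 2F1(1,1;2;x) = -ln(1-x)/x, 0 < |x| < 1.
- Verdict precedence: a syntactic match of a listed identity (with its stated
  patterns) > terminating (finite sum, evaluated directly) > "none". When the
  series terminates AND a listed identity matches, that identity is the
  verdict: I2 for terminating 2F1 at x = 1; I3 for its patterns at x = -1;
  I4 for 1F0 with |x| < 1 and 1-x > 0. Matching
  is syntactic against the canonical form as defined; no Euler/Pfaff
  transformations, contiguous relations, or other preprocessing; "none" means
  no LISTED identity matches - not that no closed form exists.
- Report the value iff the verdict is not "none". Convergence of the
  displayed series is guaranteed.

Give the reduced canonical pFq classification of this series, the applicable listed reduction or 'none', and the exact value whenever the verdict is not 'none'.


This is -1 * 1F0(-2/5; -; 1/3) in reduced canonical form. Verdict (x = 1/3): the binomial series (I4) applies (the 1F0 binomial series: exponent 2/5, x = 1/3). Hence: (-1) * (2/3)^(2/5).

The tell: x = (1/3) and the two k-th powers (C = -1, x = 1/3) combine into one argument.
Consecutive-term ratio: r(k) = (1/3) * (k-2/5) / [(k+1)] - rational in k, leading ratio (1/3); with t_0 = -1, classification follows.


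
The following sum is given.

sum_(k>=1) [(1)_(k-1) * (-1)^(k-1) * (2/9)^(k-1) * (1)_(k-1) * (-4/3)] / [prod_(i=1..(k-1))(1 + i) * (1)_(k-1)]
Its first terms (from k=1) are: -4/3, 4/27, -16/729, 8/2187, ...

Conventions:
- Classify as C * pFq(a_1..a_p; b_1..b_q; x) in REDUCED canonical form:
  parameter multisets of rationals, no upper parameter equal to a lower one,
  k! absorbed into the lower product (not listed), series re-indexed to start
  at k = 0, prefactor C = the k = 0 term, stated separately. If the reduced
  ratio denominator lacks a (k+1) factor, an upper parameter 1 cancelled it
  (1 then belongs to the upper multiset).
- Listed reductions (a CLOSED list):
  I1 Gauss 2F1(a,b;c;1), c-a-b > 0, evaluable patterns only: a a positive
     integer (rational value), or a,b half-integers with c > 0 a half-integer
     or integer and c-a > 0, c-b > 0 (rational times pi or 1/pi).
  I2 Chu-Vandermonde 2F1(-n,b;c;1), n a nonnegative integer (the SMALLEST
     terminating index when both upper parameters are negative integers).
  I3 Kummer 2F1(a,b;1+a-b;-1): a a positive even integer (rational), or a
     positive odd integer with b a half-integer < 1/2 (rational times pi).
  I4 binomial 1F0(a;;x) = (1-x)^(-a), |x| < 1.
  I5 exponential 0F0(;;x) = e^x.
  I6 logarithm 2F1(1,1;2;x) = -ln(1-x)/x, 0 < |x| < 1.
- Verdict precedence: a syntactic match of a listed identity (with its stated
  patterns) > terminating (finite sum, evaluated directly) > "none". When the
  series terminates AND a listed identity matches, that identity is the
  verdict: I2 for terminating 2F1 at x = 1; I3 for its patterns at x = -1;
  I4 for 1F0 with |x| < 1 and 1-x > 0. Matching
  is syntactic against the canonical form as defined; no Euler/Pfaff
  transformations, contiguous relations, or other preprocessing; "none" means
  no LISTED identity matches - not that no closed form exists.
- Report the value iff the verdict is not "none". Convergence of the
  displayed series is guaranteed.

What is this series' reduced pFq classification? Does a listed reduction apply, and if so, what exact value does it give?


The series (x = -2/9) is 2F1: upper {1, 1}, lower {2}, prefactor -4/3. Verdict: this is logarithm (I6) (the logarithm: parameters (1,1;2), x = -2/9). Its exact value is (-6) * ln(11/9).

Structural cue: t_0 being -4/3, (1)_k (prefactor -4/3) is k! itself.
Ratio: r(k) = (-2/9) * (k+1) (k+1) / [(k+2) (k+1)] - rational; roots negated = parameters, x = (-2/9), C = -4/3.


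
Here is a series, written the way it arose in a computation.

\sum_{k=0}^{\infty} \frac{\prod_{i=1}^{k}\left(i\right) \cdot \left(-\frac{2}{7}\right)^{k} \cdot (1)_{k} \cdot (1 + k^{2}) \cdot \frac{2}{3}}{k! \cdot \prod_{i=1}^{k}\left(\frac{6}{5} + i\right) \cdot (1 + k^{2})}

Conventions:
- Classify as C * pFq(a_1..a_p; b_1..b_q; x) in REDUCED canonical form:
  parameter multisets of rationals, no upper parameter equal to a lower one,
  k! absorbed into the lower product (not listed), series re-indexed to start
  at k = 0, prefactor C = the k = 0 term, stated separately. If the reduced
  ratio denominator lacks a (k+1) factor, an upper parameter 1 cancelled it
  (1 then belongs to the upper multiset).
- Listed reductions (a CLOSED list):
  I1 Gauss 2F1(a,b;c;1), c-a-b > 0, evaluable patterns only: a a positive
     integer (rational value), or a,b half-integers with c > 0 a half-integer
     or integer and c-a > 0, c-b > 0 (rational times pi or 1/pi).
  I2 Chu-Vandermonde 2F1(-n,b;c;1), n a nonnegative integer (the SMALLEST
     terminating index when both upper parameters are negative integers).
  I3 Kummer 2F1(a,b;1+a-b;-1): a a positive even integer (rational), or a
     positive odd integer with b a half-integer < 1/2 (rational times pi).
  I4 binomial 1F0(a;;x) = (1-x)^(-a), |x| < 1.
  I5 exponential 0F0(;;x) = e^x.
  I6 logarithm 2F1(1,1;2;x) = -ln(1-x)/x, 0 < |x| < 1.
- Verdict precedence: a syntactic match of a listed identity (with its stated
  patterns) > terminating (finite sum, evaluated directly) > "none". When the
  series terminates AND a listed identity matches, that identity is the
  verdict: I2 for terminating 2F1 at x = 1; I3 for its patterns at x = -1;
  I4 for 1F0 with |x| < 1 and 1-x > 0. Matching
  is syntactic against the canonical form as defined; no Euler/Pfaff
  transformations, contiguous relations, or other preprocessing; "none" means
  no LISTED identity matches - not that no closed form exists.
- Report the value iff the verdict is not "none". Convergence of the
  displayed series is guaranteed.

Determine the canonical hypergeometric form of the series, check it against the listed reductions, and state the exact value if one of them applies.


This is \frac{2}{3} * 2F1(1, 1; \frac{11}{5}; -\frac{2}{7}) in reduced canonical form. Verdict: none. No listed pattern accepts 2F1(1, 1; \frac{11}{5}; -\frac{2}{7}).

First insight: x = -\frac{2}{7} and k^2 + 1 divides numerator and denominator alike; C = 2/3, x = -2/7 after cancelling.
Adjacent-term ratio: r(k) = -\frac{2}{7} * (k+1) (k+1) / [(k+\frac{11}{5}) (k+1)] - rational in k. x = -\frac{2}{7}; t_0 = \frac{2}{3}; negate the roots.


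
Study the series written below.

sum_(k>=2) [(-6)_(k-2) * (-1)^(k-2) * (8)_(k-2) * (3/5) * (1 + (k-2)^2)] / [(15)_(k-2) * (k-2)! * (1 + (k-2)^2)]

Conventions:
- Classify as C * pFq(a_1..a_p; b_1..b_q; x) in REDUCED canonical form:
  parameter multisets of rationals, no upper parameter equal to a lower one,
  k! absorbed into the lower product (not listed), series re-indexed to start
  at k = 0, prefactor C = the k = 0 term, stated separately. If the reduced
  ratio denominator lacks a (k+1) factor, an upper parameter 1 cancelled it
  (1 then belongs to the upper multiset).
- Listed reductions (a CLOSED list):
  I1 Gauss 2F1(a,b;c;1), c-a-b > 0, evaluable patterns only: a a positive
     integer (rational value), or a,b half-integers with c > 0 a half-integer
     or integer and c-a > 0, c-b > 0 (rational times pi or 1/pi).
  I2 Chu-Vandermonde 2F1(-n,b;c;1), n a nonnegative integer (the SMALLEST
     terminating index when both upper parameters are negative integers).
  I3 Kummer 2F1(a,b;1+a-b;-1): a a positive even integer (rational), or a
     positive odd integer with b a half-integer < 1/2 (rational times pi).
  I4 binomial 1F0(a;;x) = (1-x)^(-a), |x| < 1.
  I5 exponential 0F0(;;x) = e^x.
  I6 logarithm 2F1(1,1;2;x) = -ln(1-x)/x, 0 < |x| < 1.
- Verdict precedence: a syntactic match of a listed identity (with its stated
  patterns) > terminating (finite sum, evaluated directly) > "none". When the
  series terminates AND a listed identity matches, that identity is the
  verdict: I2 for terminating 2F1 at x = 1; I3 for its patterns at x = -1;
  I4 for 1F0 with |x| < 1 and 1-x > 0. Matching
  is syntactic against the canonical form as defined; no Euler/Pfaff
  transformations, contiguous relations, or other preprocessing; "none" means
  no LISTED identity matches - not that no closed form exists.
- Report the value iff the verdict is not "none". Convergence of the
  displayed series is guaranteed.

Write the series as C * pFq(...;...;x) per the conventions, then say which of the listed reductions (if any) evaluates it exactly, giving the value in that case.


Reduced: x = -1, 2F1, upper = {-6, 8}, lower = {15}, C = 3/5. Verdict: Kummer's theorem (I3) matches (x = -1; c = 15 equals 1+a-b for upper {-6, 8}: listed pattern). Its exact value is 429/50.

First insight: x = (-1) and k^2 + 1 divides numerator and denominator alike; prefactor 3/5 after cancelling.
Ratio: r(k) = (-1) * (k-6) (k+8) / [(k+15) (k+1)] - rational in k, leading ratio (-1); with t_0 = 3/5, classification follows.


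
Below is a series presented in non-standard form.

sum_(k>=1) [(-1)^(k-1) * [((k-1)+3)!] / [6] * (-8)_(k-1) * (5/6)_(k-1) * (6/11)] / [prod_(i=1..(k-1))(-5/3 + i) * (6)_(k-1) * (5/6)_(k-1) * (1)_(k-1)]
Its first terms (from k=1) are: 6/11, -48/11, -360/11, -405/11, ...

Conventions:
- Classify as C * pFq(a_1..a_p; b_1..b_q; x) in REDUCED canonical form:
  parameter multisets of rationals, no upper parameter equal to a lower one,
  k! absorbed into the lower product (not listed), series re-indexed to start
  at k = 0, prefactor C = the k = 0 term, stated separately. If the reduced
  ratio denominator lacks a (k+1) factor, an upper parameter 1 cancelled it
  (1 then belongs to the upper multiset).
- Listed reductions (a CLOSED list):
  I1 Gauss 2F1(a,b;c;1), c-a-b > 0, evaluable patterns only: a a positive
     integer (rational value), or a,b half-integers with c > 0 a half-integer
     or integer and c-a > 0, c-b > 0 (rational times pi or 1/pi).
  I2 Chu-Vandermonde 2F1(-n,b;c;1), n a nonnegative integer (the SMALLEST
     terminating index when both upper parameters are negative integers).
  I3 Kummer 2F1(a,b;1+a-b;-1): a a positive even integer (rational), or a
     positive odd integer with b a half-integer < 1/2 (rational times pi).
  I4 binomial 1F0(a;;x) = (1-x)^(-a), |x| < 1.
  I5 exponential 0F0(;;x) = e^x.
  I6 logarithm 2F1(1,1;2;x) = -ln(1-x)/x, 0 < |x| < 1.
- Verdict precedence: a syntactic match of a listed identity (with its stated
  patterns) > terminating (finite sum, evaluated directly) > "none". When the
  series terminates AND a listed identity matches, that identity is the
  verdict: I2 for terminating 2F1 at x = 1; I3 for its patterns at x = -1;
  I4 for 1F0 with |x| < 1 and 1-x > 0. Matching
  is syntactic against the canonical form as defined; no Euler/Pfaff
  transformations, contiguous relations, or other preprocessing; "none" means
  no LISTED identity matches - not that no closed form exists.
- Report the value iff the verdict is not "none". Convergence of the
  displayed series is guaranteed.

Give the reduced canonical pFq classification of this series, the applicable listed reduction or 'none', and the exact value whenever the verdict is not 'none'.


The series (x = -1) is 2F2: upper {-8, 4}, lower {-2/3, 6}, prefactor 6/11. Verdict: terminating - no listed pattern fits, but -8 in the upper list cuts the series at k = 8; direct evaluation. Sum: -22861956873/248659840.

The tell: t_0 being 6/11, the lower running product (C = 6/11) is a rising factorial.
Ratio: r(k) = (-1) * (k-8) (k+4) / [(k-2/3) (k+6) (k+1)] ; factor over Q: parameters, x = (-1), and C = 6/11.


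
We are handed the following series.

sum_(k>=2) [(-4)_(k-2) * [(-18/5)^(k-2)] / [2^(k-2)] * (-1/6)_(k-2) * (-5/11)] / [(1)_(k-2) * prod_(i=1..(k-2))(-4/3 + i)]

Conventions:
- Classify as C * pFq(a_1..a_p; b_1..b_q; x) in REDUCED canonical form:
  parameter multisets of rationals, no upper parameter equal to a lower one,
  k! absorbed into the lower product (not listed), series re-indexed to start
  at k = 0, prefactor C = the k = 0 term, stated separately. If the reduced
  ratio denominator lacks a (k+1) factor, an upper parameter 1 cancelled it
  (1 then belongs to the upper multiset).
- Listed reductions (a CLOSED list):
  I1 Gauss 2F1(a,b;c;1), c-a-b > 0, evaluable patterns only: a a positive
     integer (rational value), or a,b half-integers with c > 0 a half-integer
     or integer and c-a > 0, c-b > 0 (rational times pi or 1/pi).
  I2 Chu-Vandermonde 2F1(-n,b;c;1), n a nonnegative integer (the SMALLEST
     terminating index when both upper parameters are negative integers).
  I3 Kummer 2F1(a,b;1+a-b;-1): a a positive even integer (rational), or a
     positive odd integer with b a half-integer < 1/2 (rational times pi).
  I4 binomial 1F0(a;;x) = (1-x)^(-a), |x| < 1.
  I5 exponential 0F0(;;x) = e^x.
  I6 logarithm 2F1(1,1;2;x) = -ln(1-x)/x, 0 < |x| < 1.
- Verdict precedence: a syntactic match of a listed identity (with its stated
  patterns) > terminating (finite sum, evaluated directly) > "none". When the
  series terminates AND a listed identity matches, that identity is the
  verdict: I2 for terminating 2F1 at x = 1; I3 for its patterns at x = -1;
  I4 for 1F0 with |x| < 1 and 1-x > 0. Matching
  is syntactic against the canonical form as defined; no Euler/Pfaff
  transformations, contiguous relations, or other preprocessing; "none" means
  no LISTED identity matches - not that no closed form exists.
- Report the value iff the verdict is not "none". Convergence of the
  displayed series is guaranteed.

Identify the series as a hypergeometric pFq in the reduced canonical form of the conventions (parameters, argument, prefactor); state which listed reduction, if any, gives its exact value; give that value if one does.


The series (x = -9/5) is 2F1: upper {-4, -1/6}, lower {-1/3}, prefactor -5/11. Verdict: terminating. (-4)_k vanishes past k = 4, leaving a 5-term sum, computed directly. Hence: -6472987/352000.

Key step: t_0 = -5/11 here, and the lower running product (C = -5/11, x = -9/5) is a rising factorial.
Ratio: r(k) = (-9/5) * (k-4) (k-1/6) / [(k-1/3) (k+1)] - rational; roots negated = parameters, x = (-9/5), C = -5/11.


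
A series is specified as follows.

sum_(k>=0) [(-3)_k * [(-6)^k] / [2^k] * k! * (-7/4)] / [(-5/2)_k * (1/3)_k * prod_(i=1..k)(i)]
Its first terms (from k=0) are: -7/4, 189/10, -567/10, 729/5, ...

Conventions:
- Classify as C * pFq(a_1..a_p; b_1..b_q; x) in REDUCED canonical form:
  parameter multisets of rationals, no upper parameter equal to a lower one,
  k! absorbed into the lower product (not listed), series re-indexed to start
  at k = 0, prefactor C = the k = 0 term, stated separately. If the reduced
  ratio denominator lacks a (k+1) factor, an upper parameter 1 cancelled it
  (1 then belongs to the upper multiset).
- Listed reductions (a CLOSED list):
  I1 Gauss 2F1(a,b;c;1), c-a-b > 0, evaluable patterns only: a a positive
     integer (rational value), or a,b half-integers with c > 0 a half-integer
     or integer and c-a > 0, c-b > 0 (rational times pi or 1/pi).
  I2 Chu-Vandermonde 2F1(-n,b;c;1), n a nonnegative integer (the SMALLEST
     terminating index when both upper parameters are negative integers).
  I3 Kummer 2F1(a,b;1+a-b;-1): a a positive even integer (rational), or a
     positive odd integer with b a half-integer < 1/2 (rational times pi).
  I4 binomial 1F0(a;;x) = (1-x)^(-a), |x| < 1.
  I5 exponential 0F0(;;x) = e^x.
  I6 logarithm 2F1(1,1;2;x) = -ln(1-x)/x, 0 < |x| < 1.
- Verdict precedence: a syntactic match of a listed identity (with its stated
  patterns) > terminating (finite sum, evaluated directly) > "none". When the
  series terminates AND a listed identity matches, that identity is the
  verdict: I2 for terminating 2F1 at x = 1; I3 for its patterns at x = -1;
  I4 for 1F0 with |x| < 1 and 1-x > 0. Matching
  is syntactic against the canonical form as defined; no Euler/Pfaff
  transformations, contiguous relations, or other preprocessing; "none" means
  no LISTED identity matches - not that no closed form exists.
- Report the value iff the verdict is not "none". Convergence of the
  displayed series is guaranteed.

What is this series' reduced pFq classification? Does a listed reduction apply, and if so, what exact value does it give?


First insight: from the first term -7/4: the two k-th powers (C = -7/4) combine into one argument.
Ratio: r(k) = (-3) * (k-3) (k+1) / [(k-5/2) (k+1/3) (k+1)] - rational in k. x = (-3); t_0 = -7/4; negate the roots.

Canonical form: C = -7/4 times 2F2 with upper {-3, 1}, lower {-5/2, 1/3}, x = -3. Verdict: terminating - the sum ends at index 3 because -3 is a negative integer; exact evaluation follows. Value: 425/4.


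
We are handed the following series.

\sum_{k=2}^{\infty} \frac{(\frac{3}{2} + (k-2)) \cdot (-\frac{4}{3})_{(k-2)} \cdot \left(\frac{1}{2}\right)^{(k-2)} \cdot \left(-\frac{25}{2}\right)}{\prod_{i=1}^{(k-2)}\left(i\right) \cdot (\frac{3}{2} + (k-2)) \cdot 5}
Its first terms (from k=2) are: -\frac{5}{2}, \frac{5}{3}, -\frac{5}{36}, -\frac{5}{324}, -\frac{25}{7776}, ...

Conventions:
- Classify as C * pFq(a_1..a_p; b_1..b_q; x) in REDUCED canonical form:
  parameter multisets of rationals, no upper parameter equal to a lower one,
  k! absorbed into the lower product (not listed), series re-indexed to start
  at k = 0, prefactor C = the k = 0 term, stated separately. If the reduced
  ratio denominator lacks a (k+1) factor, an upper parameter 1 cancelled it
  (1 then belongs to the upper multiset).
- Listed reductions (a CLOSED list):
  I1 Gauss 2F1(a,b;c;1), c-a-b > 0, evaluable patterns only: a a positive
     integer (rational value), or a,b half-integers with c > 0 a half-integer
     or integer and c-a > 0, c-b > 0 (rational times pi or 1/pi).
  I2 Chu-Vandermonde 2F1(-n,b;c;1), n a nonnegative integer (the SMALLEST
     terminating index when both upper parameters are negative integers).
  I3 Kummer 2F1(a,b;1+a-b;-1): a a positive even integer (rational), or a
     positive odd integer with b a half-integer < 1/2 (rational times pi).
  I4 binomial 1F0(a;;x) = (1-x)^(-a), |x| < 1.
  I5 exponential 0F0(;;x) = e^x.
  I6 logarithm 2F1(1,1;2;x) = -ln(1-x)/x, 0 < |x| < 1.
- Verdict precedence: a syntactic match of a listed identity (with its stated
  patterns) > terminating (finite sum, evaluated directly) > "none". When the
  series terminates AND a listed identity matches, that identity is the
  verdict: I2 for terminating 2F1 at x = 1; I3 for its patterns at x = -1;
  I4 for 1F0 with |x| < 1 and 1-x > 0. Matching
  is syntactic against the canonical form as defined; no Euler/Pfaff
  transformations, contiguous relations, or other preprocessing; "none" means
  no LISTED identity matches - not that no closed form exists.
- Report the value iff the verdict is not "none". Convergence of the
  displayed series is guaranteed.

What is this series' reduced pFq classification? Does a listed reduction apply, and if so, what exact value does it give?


The series (x = \frac{1}{2}) is 1F0: upper {-\frac{4}{3}}, lower {-}, prefactor -\frac{5}{2}. Verdict (x = \frac{1}{2}): binomial (I4) applies (the 1F0 binomial series: exponent 4/3, x = \frac{1}{2}). Exact value: \left(-\frac{5}{2}\right) \cdot \left(\frac{1}{2}\right)^{\frac{4}{3}}.

Key observation: with t_0 = -\frac{5}{2}, the constant factors (C = -5/2) combine into one prefactor.
Adjacent-term ratio: r(k) = \frac{1}{2} * (k-\frac{4}{3}) / [(k+1)] - rational in k. x = \frac{1}{2}; t_0 = -\frac{5}{2}; negate the roots.


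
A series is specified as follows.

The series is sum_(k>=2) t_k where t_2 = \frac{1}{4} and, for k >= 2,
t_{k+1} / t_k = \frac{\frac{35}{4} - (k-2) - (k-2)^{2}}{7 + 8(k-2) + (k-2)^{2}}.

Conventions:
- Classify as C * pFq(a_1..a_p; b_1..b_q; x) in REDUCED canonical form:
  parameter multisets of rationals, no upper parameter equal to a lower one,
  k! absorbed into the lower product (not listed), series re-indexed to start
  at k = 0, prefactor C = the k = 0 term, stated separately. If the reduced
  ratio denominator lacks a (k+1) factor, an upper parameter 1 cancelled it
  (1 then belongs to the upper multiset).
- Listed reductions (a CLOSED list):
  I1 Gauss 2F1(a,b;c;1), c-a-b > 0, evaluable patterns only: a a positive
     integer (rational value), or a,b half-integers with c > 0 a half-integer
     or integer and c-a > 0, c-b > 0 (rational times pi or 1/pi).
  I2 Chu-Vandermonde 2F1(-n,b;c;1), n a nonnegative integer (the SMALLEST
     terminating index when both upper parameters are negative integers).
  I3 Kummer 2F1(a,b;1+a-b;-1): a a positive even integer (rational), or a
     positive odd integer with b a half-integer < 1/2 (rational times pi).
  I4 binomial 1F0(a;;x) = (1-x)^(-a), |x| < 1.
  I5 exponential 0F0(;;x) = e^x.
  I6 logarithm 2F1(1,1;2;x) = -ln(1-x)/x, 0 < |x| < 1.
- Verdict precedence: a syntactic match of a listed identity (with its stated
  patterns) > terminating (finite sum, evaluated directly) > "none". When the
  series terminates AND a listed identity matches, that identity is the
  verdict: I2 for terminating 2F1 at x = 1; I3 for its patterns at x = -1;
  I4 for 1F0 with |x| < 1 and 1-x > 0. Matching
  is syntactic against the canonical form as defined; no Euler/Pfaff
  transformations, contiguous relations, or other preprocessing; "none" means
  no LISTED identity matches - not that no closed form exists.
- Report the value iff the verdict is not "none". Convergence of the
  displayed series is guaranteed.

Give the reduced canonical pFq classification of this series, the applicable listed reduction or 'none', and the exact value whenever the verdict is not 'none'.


With C = \frac{1}{4}: the canonical form is 2F1(-\frac{5}{2}, \frac{7}{2}; 7; -1). Verdict: no listed reduction: x = -1 and upper {-\frac{5}{2}, \frac{7}{2}} fail every I1-I6 pattern.

Key observation: t_0 being \frac{1}{4}, the expanded ratio factors over Q; prefactor 1/4, roots give parameters.
Term ratio: r(k) = -1 * (k-\frac{5}{2}) (k+\frac{7}{2}) / [(k+7) (k+1)] - rational in k, leading ratio -1; with t_0 = \frac{1}{4}, classification follows.


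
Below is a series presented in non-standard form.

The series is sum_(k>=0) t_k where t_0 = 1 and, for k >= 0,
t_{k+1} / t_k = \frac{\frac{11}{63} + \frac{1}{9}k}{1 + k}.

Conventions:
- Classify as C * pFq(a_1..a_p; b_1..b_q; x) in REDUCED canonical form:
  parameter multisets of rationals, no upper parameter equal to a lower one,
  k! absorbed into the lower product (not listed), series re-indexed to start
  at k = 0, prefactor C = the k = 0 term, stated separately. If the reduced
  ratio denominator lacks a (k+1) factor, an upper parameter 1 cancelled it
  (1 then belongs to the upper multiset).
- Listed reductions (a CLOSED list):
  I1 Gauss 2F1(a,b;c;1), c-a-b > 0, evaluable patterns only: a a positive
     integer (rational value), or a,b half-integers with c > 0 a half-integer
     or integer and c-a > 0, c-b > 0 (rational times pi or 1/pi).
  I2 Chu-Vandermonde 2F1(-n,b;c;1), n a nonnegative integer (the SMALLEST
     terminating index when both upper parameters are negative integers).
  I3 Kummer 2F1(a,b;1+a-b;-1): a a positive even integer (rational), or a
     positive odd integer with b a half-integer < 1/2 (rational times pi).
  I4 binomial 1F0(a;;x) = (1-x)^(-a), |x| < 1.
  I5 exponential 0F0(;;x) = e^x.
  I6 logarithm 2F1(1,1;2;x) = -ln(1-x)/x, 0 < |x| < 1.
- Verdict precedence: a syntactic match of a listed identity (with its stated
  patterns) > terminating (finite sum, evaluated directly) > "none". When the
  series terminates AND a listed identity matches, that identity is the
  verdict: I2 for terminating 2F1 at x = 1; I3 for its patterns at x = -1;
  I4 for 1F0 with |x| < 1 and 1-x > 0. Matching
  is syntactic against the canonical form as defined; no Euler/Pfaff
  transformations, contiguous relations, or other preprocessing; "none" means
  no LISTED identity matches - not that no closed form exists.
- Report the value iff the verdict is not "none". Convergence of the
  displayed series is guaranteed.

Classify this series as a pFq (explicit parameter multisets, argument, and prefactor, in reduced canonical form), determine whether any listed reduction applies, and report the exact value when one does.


This is 1 * 1F0(\frac{11}{7}; -; \frac{1}{9}) in reduced canonical form. Verdict (x = \frac{1}{9}): the binomial series (I4) applies (the 1F0 binomial series: exponent -11/7, x = \frac{1}{9}). Value: \left(\frac{8}{9}\right)^{-\frac{11}{7}}.

First insight: x = \frac{1}{9} and roots of the ratio polynomials (prefactor 1) are the negated parameters.
Adjacent-term ratio: r(k) = \frac{1}{9} * (k+\frac{11}{7}) / [(k+1)] - rational in k. x = \frac{1}{9}; t_0 = 1; negate the roots.
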